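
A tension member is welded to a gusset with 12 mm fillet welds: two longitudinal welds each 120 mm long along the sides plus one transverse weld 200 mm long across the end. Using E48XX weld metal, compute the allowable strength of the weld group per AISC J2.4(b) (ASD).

E48XX → F_EXX = 480 MPa.
t_e = 0.707 × 12 = 8.484 mm.
R_nwl = 0.6 × 480 × 8.484 × 240 × 10⁻³ = 586.4 kN (longitudinal, 2 welds).
R_nwt = 0.6 × 480 × 8.484 × 200 × 10⁻³ = 488.7 kN (transverse, base value).
(i) R_nwl + R_nwt = 1075 kN; (ii) 0.85 R_nwl + 1.5 R_nwt = 1231 kN.
R_n = max = 1231 kN [governs: (ii)]; R_n/Ω = 615.7 kN.

R_n/Ω ≈ 616 kN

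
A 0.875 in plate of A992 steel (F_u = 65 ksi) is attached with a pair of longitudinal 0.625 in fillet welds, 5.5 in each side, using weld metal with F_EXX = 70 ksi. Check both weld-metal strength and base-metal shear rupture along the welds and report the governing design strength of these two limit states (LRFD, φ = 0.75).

φR_n ≈ 153 kip (weld metal governs)

t_e = 0.707 × 0.625 = 0.4419 in; L = 11 in.
Weld metal: φR_n = 0.75 × 0.6 × 70 × 0.4419 × 11 = 153.1 kip.
Base metal (shear rupture): φR_n = 0.75 × 0.6 × 65 × 0.875 × 11 = 281.5 kip.
Governing: weld metal.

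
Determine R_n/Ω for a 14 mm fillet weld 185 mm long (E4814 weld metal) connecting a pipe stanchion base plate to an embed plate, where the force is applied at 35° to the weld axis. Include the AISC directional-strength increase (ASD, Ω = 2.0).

E48XX → F_EXX = 480 MPa.
t_e = 0.707 × 14 = 9.898 mm; A_we = 9.898 × 185 = 1831 mm².
Directional factor: 1.0 + 0.5 sin^1.5(35°) = 1.217.
F_nw = 0.6 × 480 × 1.217 = 350.6 MPa.
R_n/Ω = (350.6 × 1831) / 2.0 × 10⁻³ = 321 kN.

R_n/Ω ≈ 321 kN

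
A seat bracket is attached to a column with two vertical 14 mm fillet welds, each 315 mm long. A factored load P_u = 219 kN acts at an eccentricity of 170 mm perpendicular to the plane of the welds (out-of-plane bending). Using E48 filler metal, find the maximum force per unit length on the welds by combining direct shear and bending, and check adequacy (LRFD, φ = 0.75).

E48XX → F_EXX = 480 MPa.
L_w = 2 × 315 = 630 mm; section modulus (unit throat) S = 2 × L²/6 = 33080 mm².
Direct shear f_v = P/L_w = 219×10³/630 = 347.6 N/mm.
Moment M = P × e = 219×10³ × 170 = 37230000 N·mm; bending f_b = M/S = 1126 N/mm.
f_max = √(f_v² + f_b²) = √(347.6² + 1126²) = 1178 N/mm.
φr_n = 0.75 × 0.6 × 480 × (0.707 × 14) = 2138 N/mm → adequate.

f_max ≈ 1180 N/mm; adequate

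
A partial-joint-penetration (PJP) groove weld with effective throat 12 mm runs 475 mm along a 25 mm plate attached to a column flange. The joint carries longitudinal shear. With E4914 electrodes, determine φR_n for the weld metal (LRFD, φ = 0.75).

E49XX → F_EXX = 490 MPa.
Effective throat (given) t_e = 12 mm.
A_we = 12 × 475 = 5700 mm².
F_nw = 0.6 F_EXX = 294 MPa.
φR_n = 0.75 × 294 × 5700 × 10⁻³ = 1257 kN.

φR_n ≈ 1260 kN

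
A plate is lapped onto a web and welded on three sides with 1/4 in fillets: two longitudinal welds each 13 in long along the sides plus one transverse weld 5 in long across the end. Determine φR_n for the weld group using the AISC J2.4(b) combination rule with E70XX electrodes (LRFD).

E70XX → F_EXX = 70 ksi.
t_e = 0.707 × 0.25 = 0.1767 in.
R_nwl = 0.6 × 70 × 0.1767 × 26 = 193 kip (longitudinal, 2 welds).
R_nwt = 0.6 × 70 × 0.1767 × 5 = 37.12 kip (transverse, base value).
(i) R_nwl + R_nwt = 230.1 kip; (ii) 0.85 R_nwl + 1.5 R_nwt = 219.7 kip.
R_n = max = 230.1 kip [governs: (i)]; φR_n = 172.6 kip.

φR_n ≈ 173 kip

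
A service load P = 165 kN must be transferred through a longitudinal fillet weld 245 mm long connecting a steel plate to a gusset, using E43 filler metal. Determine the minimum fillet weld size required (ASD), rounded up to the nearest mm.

w = 8 mm

E43XX → F_EXX = 430 MPa.
Total weld length L = 245 mm.
Required throat t_e = P × Ω / (0.6 F_EXX × L) = 165 × 2.0 / (0.6 × 430 × 245 × 10⁻³) = 5.221 mm.
Required leg w = t_e / 0.707 = 7.384 mm → use 8 mm.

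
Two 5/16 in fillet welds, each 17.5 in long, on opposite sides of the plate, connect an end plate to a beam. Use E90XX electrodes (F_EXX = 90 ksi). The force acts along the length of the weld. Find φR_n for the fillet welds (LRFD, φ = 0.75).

Effective throat t_e = 0.707 × 0.3125 = 0.2209 in.
Total length L = 35 in; A_we = 0.2209 × 35 = 7.733 in².
F_nw = 0.6 F_EXX = 0.6 × 90 = 54 ksi.
φR_n = 0.75 × 54 × 7.733 = 313.2 kip.

φR_n ≈ 313 kip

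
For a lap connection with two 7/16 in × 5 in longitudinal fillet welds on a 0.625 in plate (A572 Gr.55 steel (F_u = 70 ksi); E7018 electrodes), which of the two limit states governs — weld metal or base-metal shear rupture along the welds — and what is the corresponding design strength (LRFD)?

φR_n ≈ 97.4 kips (weld metal governs)

E70XX → F_EXX = 70 ksi.
t_e = 0.707 × 0.4375 = 0.3093 in; L = 10 in.
Weld metal: φR_n = 0.75 × 0.6 × 70 × 0.3093 × 10 = 97.43 kips.
Base metal (shear rupture): φR_n = 0.75 × 0.6 × 70 × 0.625 × 10 = 196.9 kips.
Governing: weld metal.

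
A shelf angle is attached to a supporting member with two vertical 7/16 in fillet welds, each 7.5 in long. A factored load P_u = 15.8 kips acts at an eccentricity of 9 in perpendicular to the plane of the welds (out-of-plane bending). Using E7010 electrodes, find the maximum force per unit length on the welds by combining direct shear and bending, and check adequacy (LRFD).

E70XX → F_EXX = 70 ksi.
L_w = 2 × 7.5 = 15 in; section modulus (unit throat) S = 2 × L²/6 = 18.75 in².
Direct shear f_v = P/L_w = 15.8/15 = 1.053 kip/in.
Moment M = P × e = 15.8 × 9 = 142.2 kip·in; bending f_b = M/S = 7.584 kip/in.
f_max = √(f_v² + f_b²) = √(1.053² + 7.584²) = 7.657 kip/in.
φr_n = 0.75 × 0.6 × 70 × (0.707 × 0.4375) = 9.743 kip/in → adequate.

f_max ≈ 7.66 kip/in; adequate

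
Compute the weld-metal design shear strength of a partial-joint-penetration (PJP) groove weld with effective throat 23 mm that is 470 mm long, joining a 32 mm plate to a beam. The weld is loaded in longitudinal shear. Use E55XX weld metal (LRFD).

E55XX → F_EXX = 550 MPa.
Effective throat (given) t_e = 23 mm.
A_we = 23 × 470 = 10810 mm².
F_nw = 0.6 F_EXX = 330 MPa.
φR_n = 0.75 × 330 × 10810 × 10⁻³ = 2675 kN.

φR_n ≈ 2680 kN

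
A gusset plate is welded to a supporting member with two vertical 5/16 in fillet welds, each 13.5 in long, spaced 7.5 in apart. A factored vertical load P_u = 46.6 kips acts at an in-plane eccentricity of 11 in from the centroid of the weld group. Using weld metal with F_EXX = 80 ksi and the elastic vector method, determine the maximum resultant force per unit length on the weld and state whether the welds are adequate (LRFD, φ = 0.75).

Total weld length L_w = 27 in. Treat welds as unit-width lines.
Polar moment about centroid: J = 2[d³/12 + d(b/2)²] = 2[13.5³/12 + 13.5×3.75²] = 789.8 in³.
Direct shear f_v = P/L_w = 46.6 / 27 = 1.726 kip/in (vertical).
Torsion M = P·e = 46.6 × 11 = 512.6 kip·in.
Critical point at (x, y) = (3.75, 6.75) from centroid. f_tx = M·y/J = 4.381 kip/in; f_ty = M·x/J = 2.434 kip/in.
Resultant f_max = √[f_tx² + (f_v + f_ty)²] = √[4.381² + (1.726 + 2.434)²] = 6.042 kip/in.
Capacity per unit length: φr_n = 0.75 × 0.6 × 80 × (0.707 × 0.3125) = 7.954 kip/in.
6.042 ≤ 7.954 → adequate.

f_max ≈ 6.04 kip/in; adequate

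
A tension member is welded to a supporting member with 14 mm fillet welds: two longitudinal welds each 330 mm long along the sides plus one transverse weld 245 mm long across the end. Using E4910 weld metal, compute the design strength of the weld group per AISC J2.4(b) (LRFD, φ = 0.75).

E49XX → F_EXX = 490 MPa.
t_e = 0.707 × 14 = 9.898 mm.
R_nwl = 0.6 × 490 × 9.898 × 660 × 10⁻³ = 1921 kN (longitudinal, 2 welds).
R_nwt = 0.6 × 490 × 9.898 × 245 × 10⁻³ = 713 kN (transverse, base value).
(i) R_nwl + R_nwt = 2634 kN; (ii) 0.85 R_nwl + 1.5 R_nwt = 2702 kN.
R_n = max = 2702 kN [governs: (ii)]; φR_n = 2026 kN.

φR_n ≈ 2030 kN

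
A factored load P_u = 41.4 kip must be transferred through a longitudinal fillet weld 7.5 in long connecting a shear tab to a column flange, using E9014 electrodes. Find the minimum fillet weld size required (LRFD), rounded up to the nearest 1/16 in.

w = 1/4 in

E90XX → F_EXX = 90 ksi.
Total weld length L = 7.5 in.
Required throat t_e = P_u / (φ × 0.6 F_EXX × L) = 41.4 / (0.75 × 0.6 × 90 × 7.5) = 0.1363 in.
Required leg w = t_e / 0.707 = 0.1928 in → use 1/4 in.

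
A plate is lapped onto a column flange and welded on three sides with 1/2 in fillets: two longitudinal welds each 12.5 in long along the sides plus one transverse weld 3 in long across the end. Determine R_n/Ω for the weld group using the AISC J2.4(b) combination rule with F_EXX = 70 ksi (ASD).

t_e = 0.707 × 0.5 = 0.3535 in.
R_nwl = 0.6 × 70 × 0.3535 × 25 = 371.2 kips (longitudinal, 2 welds).
R_nwt = 0.6 × 70 × 0.3535 × 3 = 44.54 kips (transverse, base value).
(i) R_nwl + R_nwt = 415.7 kips; (ii) 0.85 R_nwl + 1.5 R_nwt = 382.3 kips.
R_n = max = 415.7 kips [governs: (i)]; R_n/Ω = 207.9 kips.

R_n/Ω ≈ 208 kips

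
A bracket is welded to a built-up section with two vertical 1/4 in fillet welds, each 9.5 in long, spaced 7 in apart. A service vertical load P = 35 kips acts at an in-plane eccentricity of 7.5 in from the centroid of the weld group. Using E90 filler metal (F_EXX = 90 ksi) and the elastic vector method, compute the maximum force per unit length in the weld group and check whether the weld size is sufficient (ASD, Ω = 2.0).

Total weld length L_w = 19 in. Treat welds as unit-width lines.
Polar moment about centroid: J = 2[d³/12 + d(b/2)²] = 2[9.5³/12 + 9.5×3.5²] = 375.6 in³.
Direct shear f_v = P/L_w = 35 / 19 = 1.842 kip/in (vertical).
Torsion M = P·e = 35 × 7.5 = 262.5 kip·in.
Critical point at (x, y) = (3.5, 4.75) from centroid. f_tx = M·y/J = 3.319 kip/in; f_ty = M·x/J = 2.446 kip/in.
Resultant f_max = √[f_tx² + (f_v + f_ty)²] = √[3.319² + (1.842 + 2.446)²] = 5.423 kip/in.
Capacity per unit length: r_n/Ω = (1/2.0) × 0.6 × 90 × (0.707 × 0.25) = 4.772 kip/in.
5.423 > 4.772 → NOT adequate.

f_max ≈ 5.42 kip/in; NOT adequate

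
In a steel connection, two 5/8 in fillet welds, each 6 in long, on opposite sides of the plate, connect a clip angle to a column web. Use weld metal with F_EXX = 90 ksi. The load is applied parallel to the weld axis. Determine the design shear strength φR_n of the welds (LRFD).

φR_n ≈ 215 kip

Effective throat t_e = 0.707 × 0.625 = 0.4419 in.
Total length L = 12 in; A_we = 0.4419 × 12 = 5.302 in².
F_nw = 0.6 F_EXX = 0.6 × 90 = 54 ksi.
φR_n = 0.75 × 54 × 5.302 = 214.8 kip.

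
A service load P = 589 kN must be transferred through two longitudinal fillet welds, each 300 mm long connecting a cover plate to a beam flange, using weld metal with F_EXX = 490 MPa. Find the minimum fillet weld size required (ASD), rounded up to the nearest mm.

w = 10 mm

Total weld length L = 600 mm.
Required throat t_e = P × Ω / (0.6 F_EXX × L) = 589 × 2.0 / (0.6 × 490 × 600 × 10⁻³) = 6.678 mm.
Required leg w = t_e / 0.707 = 9.446 mm → use 10 mm.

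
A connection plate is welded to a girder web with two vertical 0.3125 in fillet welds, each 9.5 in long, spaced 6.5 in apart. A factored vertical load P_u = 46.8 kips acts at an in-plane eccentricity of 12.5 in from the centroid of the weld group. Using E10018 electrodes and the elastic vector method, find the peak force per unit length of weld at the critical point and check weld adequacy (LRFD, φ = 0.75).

E100XX → F_EXX = 100 ksi.
Total weld length L_w = 19 in. Treat welds as unit-width lines.
Polar moment about centroid: J = 2[d³/12 + d(b/2)²] = 2[9.5³/12 + 9.5×3.25²] = 343.6 in³.
Direct shear f_v = P/L_w = 46.8 / 19 = 2.463 kip/in (vertical).
Torsion M = P·e = 46.8 × 12.5 = 585 kip·in.
Critical point at (x, y) = (3.25, 4.75) from centroid. f_tx = M·y/J = 8.088 kip/in; f_ty = M·x/J = 5.534 kip/in.
Resultant f_max = √[f_tx² + (f_v + f_ty)²] = √[8.088² + (2.463 + 5.534)²] = 11.37 kip/in.
Capacity per unit length: φr_n = 0.75 × 0.6 × 100 × (0.707 × 0.3125) = 9.942 kip/in.
11.37 > 9.942 → NOT adequate.

f_max ≈ 11.4 kip/in; NOT adequate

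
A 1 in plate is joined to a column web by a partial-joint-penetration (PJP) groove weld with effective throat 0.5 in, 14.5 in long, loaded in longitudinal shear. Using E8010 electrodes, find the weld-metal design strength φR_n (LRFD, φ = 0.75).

φR_n ≈ 261 kips

E80XX → F_EXX = 80 ksi.
Effective throat (given) t_e = 0.5 in.
A_we = 0.5 × 14.5 = 7.25 in².
F_nw = 0.6 F_EXX = 48 ksi.
φR_n = 0.75 × 48 × 7.25 = 261 kips.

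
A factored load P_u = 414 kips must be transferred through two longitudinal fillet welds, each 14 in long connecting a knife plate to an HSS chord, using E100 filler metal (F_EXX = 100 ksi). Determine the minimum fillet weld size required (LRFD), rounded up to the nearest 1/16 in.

Total weld length L = 28 in.
Required throat t_e = P_u / (φ × 0.6 F_EXX × L) = 414 / (0.75 × 0.6 × 100 × 28) = 0.3286 in.
Required leg w = t_e / 0.707 = 0.4647 in → use 1/2 in.

w = 1/2 in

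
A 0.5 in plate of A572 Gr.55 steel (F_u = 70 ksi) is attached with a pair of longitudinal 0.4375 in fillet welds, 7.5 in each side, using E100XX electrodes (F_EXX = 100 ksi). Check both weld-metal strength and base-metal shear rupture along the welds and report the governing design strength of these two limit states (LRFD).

φR_n ≈ 209 kip (weld metal governs)

t_e = 0.707 × 0.4375 = 0.3093 in; L = 15 in.
Weld metal: φR_n = 0.75 × 0.6 × 100 × 0.3093 × 15 = 208.8 kip.
Base metal (shear rupture): φR_n = 0.75 × 0.6 × 70 × 0.5 × 15 = 236.2 kip.
Governing: weld metal.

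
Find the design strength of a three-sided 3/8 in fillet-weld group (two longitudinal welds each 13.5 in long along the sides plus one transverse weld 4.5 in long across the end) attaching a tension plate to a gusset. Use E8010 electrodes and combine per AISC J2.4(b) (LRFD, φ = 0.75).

φR_n ≈ 301 kip

E80XX → F_EXX = 80 ksi.
t_e = 0.707 × 0.375 = 0.2651 in.
R_nwl = 0.6 × 80 × 0.2651 × 27 = 343.6 kip (longitudinal, 2 welds).
R_nwt = 0.6 × 80 × 0.2651 × 4.5 = 57.27 kip (transverse, base value).
(i) R_nwl + R_nwt = 400.9 kip; (ii) 0.85 R_nwl + 1.5 R_nwt = 378 kip.
R_n = max = 400.9 kip [governs: (i)]; φR_n = 300.7 kip.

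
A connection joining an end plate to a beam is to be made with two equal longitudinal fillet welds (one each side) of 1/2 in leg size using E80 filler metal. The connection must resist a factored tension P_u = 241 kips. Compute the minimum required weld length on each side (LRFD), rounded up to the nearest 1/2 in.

E80XX → F_EXX = 80 ksi.
Throat t_e = 0.707 × 0.5 = 0.3535 in.
φr_n = 0.75 × 0.6 × 80 × 0.3535 = 12.73 kips/in.
L_req = P_u / φr_n = 241 / 12.73 = 18.94 in total.
Per side: 18.94 / 2 = 9.469 in.
Round up → use L = 9.5 in on each side.

L = 9.5 in on each side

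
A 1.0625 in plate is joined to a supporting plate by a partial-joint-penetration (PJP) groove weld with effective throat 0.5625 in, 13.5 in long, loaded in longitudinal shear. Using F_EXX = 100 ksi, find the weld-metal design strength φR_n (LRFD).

Effective throat (given) t_e = 0.5625 in.
A_we = 0.5625 × 13.5 = 7.594 in².
F_nw = 0.6 F_EXX = 60 ksi.
φR_n = 0.75 × 60 × 7.594 = 341.7 kips.

φR_n ≈ 342 kips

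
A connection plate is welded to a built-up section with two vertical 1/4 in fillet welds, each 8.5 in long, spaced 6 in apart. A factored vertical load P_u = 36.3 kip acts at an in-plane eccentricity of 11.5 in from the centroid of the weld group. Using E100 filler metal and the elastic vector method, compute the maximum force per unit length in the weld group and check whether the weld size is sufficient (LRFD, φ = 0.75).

f_max ≈ 9.89 kip/in; NOT adequate

E100XX → F_EXX = 100 ksi.
Total weld length L_w = 17 in. Treat welds as unit-width lines.
Polar moment about centroid: J = 2[d³/12 + d(b/2)²] = 2[8.5³/12 + 8.5×3²] = 255.4 in³.
Direct shear f_v = P/L_w = 36.3 / 17 = 2.135 kip/in (vertical).
Torsion M = P·e = 36.3 × 11.5 = 417.45 kip·in.
Critical point at (x, y) = (3, 4.25) from centroid. f_tx = M·y/J = 6.948 kip/in; f_ty = M·x/J = 4.904 kip/in.
Resultant f_max = √[f_tx² + (f_v + f_ty)²] = √[6.948² + (2.135 + 4.904)²] = 9.891 kip/in.
Capacity per unit length: φr_n = 0.75 × 0.6 × 100 × (0.707 × 0.25) = 7.954 kip/in.
9.891 > 7.954 → NOT adequate.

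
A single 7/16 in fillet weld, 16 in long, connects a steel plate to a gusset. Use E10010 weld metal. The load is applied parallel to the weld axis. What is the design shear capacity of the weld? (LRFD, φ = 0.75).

E100XX → F_EXX = 100 ksi.
Effective throat t_e = 0.707 × 0.4375 = 0.3093 in.
Total length L = 16 in; A_we = 0.3093 × 16 = 4.949 in².
F_nw = 0.6 F_EXX = 0.6 × 100 = 60 ksi.
φR_n = 0.75 × 60 × 4.949 = 222.7 kip.

φR_n ≈ 223 kip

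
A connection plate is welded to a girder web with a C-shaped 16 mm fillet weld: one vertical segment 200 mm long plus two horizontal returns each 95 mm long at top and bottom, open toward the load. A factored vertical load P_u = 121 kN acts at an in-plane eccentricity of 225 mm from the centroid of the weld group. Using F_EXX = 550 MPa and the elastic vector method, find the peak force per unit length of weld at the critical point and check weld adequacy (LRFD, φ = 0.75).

f_max ≈ 1350 N/mm; adequate

Total weld length L_w = 390 mm. Treat welds as unit-width lines.
Centroid: x̄ = 2×95×47.5 / 390 = 23.14 mm from the vertical weld.
Polar moment about centroid: J = I_x + I_y = [200³/12 + 2×95×100²] + [200×23.14² + 2(95³/12 + 95×24.36²)] = 2929000 mm³.
Direct shear f_v = P/L_w = 121×10³ / 390 = 310.3 N/mm (vertical).
Torsion M = P·e = 121×10³ × 225 = 27225000 N·mm.
Critical point at (x, y) = (71.86, 100) from centroid. f_tx = M·y/J = 929.4 N/mm; f_ty = M·x/J = 667.8 N/mm.
Resultant f_max = √[f_tx² + (f_v + f_ty)²] = √[929.4² + (310.3 + 667.8)²] = 1349 N/mm.
Capacity per unit length: φr_n = 0.75 × 0.6 × 550 × (0.707 × 16) = 2800 N/mm.
1349 ≤ 2800 → adequate.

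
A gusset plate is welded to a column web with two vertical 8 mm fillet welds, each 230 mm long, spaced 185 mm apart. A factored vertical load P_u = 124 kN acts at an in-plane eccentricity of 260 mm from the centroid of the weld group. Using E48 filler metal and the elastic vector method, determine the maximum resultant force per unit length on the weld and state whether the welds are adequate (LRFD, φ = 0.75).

E48XX → F_EXX = 480 MPa.
Total weld length L_w = 460 mm. Treat welds as unit-width lines.
Polar moment about centroid: J = 2[d³/12 + d(b/2)²] = 2[230³/12 + 230×92.5²] = 5964000 mm³.
Direct shear f_v = P/L_w = 124×10³ / 460 = 269.6 N/mm (vertical).
Torsion M = P·e = 124×10³ × 260 = 32240000 N·mm.
Critical point at (x, y) = (92.5, 115) from centroid. f_tx = M·y/J = 621.7 N/mm; f_ty = M·x/J = 500.1 N/mm.
Resultant f_max = √[f_tx² + (f_v + f_ty)²] = √[621.7² + (269.6 + 500.1)²] = 989.4 N/mm.
Capacity per unit length: φr_n = 0.75 × 0.6 × 480 × (0.707 × 8) = 1222 N/mm.
989.4 ≤ 1222 → adequate.

f_max ≈ 989 N/mm; adequate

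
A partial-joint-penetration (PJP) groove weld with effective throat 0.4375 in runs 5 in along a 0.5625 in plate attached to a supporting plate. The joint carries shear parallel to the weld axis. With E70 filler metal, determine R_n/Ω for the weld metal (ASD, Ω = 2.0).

E70XX → F_EXX = 70 ksi.
Effective throat (given) t_e = 0.4375 in.
A_we = 0.4375 × 5 = 2.188 in².
F_nw = 0.6 F_EXX = 42 ksi.
R_n/Ω = (42 × 2.188) / 2.0 = 45.94 kips.

R_n/Ω ≈ 45.9 kips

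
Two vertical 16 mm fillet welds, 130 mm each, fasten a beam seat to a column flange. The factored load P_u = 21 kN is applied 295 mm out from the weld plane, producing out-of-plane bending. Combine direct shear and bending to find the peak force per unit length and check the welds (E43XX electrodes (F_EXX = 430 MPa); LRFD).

L_w = 2 × 130 = 260 mm; section modulus (unit throat) S = 2 × L²/6 = 5633 mm².
Direct shear f_v = P/L_w = 21×10³/260 = 80.77 N/mm.
Moment M = P × e = 21×10³ × 295 = 6195000 N·mm; bending f_b = M/S = 1100 N/mm.
f_max = √(f_v² + f_b²) = √(80.77² + 1100²) = 1103 N/mm.
φr_n = 0.75 × 0.6 × 430 × (0.707 × 16) = 2189 N/mm → adequate.

f_max ≈ 1100 N/mm; adequate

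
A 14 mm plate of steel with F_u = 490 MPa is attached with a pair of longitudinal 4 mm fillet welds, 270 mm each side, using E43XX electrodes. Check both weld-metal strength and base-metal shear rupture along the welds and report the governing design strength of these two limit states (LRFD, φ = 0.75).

φR_n ≈ 295 kN (weld metal governs)

E43XX → F_EXX = 430 MPa.
t_e = 0.707 × 4 = 2.828 mm; L = 540 mm.
Weld metal: φR_n = 0.75 × 0.6 × 430 × 2.828 × 540 × 10⁻³ = 295.5 kN.
Base metal (shear rupture): φR_n = 0.75 × 0.6 × 490 × 14 × 540 × 10⁻³ = 1667 kN.
Governing: weld metal.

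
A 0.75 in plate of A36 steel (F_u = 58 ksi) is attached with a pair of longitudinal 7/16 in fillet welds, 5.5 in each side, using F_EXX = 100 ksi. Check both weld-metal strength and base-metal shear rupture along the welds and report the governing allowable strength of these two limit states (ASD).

t_e = 0.707 × 0.4375 = 0.3093 in; L = 11 in.
Weld metal: R_n/Ω = (1/2.0) × 0.6 × 100 × 0.3093 × 11 = 102.1 kip.
Base metal (shear rupture): R_n/Ω = (1/2.0) × 0.6 × 58 × 0.75 × 11 = 143.5 kip.
Governing: weld metal.

R_n/Ω ≈ 102 kip (weld metal governs)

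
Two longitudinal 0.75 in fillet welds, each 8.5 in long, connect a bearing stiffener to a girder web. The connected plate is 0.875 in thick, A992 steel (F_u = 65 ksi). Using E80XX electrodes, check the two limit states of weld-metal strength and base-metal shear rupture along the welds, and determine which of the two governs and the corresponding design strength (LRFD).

φR_n ≈ 325 kips (weld metal governs)

E80XX → F_EXX = 80 ksi.
t_e = 0.707 × 0.75 = 0.5302 in; L = 17 in.
Weld metal: φR_n = 0.75 × 0.6 × 80 × 0.5302 × 17 = 324.5 kips.
Base metal (shear rupture): φR_n = 0.75 × 0.6 × 65 × 0.875 × 17 = 435.1 kips.
Governing: weld metal.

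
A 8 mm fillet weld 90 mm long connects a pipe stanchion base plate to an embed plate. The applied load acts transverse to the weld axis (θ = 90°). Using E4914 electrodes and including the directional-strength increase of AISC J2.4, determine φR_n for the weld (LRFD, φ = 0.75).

E49XX → F_EXX = 490 MPa.
t_e = 0.707 × 8 = 5.656 mm; A_we = 5.656 × 90 = 509 mm².
Directional factor: 1.0 + 0.5 sin^1.5(90°) = 1.5.
F_nw = 0.6 × 490 × 1.5 = 441 MPa.
φR_n = 0.75 × 441 × 509 × 10⁻³ = 168.4 kN.

φR_n ≈ 168 kN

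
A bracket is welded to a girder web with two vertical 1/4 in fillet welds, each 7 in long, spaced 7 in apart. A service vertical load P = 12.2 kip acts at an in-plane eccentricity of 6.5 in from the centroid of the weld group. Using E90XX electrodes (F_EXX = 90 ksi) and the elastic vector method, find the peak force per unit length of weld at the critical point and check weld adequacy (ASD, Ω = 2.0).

f_max ≈ 2.41 kip/in; adequate

Total weld length L_w = 14 in. Treat welds as unit-width lines.
Polar moment about centroid: J = 2[d³/12 + d(b/2)²] = 2[7³/12 + 7×3.5²] = 228.7 in³.
Direct shear f_v = P/L_w = 12.2 / 14 = 0.8714 kip/in (vertical).
Torsion M = P·e = 12.2 × 6.5 = 79.3 kip·in.
Critical point at (x, y) = (3.5, 3.5) from centroid. f_tx = M·y/J = 1.214 kip/in; f_ty = M·x/J = 1.214 kip/in.
Resultant f_max = √[f_tx² + (f_v + f_ty)²] = √[1.214² + (0.8714 + 1.214)²] = 2.413 kip/in.
Capacity per unit length: r_n/Ω = (1/2.0) × 0.6 × 90 × (0.707 × 0.25) = 4.772 kip/in.
2.413 ≤ 4.772 → adequate.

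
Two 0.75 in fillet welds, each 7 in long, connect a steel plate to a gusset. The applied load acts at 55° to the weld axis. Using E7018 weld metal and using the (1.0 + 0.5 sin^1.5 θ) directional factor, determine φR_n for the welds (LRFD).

E70XX → F_EXX = 70 ksi.
t_e = 0.707 × 0.75 = 0.5302 in; A_we = 0.5302 × 14 = 7.423 in².
Directional factor: 1.0 + 0.5 sin^1.5(55°) = 1.371.
F_nw = 0.6 × 70 × 1.371 = 57.57 ksi.
φR_n = 0.75 × 57.57 × 7.423 = 320.5 kips.

φR_n ≈ 321 kips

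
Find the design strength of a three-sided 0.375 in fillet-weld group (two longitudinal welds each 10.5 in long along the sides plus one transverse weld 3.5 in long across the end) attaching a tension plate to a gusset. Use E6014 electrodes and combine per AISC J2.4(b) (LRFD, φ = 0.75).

φR_n ≈ 175 kips

E60XX → F_EXX = 60 ksi.
t_e = 0.707 × 0.375 = 0.2651 in.
R_nwl = 0.6 × 60 × 0.2651 × 21 = 200.4 kips (longitudinal, 2 welds).
R_nwt = 0.6 × 60 × 0.2651 × 3.5 = 33.41 kips (transverse, base value).
(i) R_nwl + R_nwt = 233.8 kips; (ii) 0.85 R_nwl + 1.5 R_nwt = 220.5 kips.
R_n = max = 233.8 kips [governs: (i)]; φR_n = 175.4 kips.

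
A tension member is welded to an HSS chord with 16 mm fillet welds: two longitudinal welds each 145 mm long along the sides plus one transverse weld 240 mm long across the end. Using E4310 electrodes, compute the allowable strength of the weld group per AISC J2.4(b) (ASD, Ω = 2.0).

R_n/Ω ≈ 885 kN

E43XX → F_EXX = 430 MPa.
t_e = 0.707 × 16 = 11.31 mm.
R_nwl = 0.6 × 430 × 11.31 × 290 × 10⁻³ = 846.4 kN (longitudinal, 2 welds).
R_nwt = 0.6 × 430 × 11.31 × 240 × 10⁻³ = 700.4 kN (transverse, base value).
(i) R_nwl + R_nwt = 1547 kN; (ii) 0.85 R_nwl + 1.5 R_nwt = 1770 kN.
R_n = max = 1770 kN [governs: (ii)]; R_n/Ω = 885 kN.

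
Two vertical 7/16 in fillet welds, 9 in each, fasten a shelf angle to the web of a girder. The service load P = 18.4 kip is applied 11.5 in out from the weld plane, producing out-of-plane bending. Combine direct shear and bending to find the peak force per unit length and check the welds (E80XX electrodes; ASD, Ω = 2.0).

f_max ≈ 7.9 kip/in; NOT adequate

E80XX → F_EXX = 80 ksi.
L_w = 2 × 9 = 18 in; section modulus (unit throat) S = 2 × L²/6 = 27 in².
Direct shear f_v = P/L_w = 18.4/18 = 1.022 kip/in.
Moment M = P × e = 18.4 × 11.5 = 211.6 kip·in; bending f_b = M/S = 7.837 kip/in.
f_max = √(f_v² + f_b²) = √(1.022² + 7.837²) = 7.903 kip/in.
r_n/Ω = (1/2.0) × 0.6 × 80 × (0.707 × 0.4375) = 7.423 kip/in → NOT adequate.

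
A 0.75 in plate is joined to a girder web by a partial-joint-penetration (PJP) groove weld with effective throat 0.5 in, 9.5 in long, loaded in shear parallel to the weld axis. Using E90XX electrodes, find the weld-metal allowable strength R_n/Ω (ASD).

E90XX → F_EXX = 90 ksi.
Effective throat (given) t_e = 0.5 in.
A_we = 0.5 × 9.5 = 4.75 in².
F_nw = 0.6 F_EXX = 54 ksi.
R_n/Ω = (54 × 4.75) / 2.0 = 128.2 kip.

R_n/Ω ≈ 128 kip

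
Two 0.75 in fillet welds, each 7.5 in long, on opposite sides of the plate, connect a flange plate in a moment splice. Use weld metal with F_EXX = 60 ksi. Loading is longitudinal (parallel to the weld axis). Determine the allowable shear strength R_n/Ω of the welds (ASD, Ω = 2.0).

Effective throat t_e = 0.707 × 0.75 = 0.5302 in.
Total length L = 15 in; A_we = 0.5302 × 15 = 7.954 in².
F_nw = 0.6 F_EXX = 0.6 × 60 = 36 ksi.
R_n = 36 × 7.954 = 286.3 kip; R_n/Ω = 286.3/2.0 = 143.2 kip.

R_n/Ω ≈ 143 kip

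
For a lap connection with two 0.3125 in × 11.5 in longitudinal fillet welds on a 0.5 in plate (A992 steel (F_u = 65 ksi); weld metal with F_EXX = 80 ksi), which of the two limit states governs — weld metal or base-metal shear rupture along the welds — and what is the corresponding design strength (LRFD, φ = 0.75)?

φR_n ≈ 183 kips (weld metal governs)

t_e = 0.707 × 0.3125 = 0.2209 in; L = 23 in.
Weld metal: φR_n = 0.75 × 0.6 × 80 × 0.2209 × 23 = 182.9 kips.
Base metal (shear rupture): φR_n = 0.75 × 0.6 × 65 × 0.5 × 23 = 336.4 kips.
Governing: weld metal.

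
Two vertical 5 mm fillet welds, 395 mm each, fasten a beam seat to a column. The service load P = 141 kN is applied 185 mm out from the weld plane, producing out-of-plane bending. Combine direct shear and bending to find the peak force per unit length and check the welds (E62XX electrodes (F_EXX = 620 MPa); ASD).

L_w = 2 × 395 = 790 mm; section modulus (unit throat) S = 2 × L²/6 = 52010 mm².
Direct shear f_v = P/L_w = 141×10³/790 = 178.5 N/mm.
Moment M = P × e = 141×10³ × 185 = 26085000 N·mm; bending f_b = M/S = 501.6 N/mm.
f_max = √(f_v² + f_b²) = √(178.5² + 501.6²) = 532.4 N/mm.
r_n/Ω = (1/2.0) × 0.6 × 620 × (0.707 × 5) = 657.5 N/mm → adequate.

f_max ≈ 532 N/mm; adequate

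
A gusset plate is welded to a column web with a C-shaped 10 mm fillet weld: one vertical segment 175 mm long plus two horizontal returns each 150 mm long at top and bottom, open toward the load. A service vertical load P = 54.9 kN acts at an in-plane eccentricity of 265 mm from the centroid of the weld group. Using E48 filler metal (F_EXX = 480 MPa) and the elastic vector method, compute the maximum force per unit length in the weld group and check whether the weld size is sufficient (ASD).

f_max ≈ 592 N/mm; adequate

Total weld length L_w = 475 mm. Treat welds as unit-width lines.
Centroid: x̄ = 2×150×75 / 475 = 47.37 mm from the vertical weld.
Polar moment about centroid: J = I_x + I_y = [175³/12 + 2×150×87.5²] + [175×47.37² + 2(150³/12 + 150×27.63²)] = 3928000 mm³.
Direct shear f_v = P/L_w = 54.9×10³ / 475 = 115.6 N/mm (vertical).
Torsion M = P·e = 54.9×10³ × 265 = 14548000 N·mm.
Critical point at (x, y) = (102.6, 87.5) from centroid. f_tx = M·y/J = 324.1 N/mm; f_ty = M·x/J = 380.2 N/mm.
Resultant f_max = √[f_tx² + (f_v + f_ty)²] = √[324.1² + (115.6 + 380.2)²] = 592.3 N/mm.
Capacity per unit length: r_n/Ω = (1/2.0) × 0.6 × 480 × (0.707 × 10) = 1018 N/mm.
592.3 ≤ 1018 → adequate.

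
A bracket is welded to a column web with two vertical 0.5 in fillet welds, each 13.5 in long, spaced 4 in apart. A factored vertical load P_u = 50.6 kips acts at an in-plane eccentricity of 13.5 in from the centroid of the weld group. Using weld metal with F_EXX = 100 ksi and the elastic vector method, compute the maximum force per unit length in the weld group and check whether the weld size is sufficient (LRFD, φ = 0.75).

f_max ≈ 9.98 kip/in; adequate

Total weld length L_w = 27 in. Treat welds as unit-width lines.
Polar moment about centroid: J = 2[d³/12 + d(b/2)²] = 2[13.5³/12 + 13.5×2²] = 518.1 in³.
Direct shear f_v = P/L_w = 50.6 / 27 = 1.874 kip/in (vertical).
Torsion M = P·e = 50.6 × 13.5 = 683.1 kip·in.
Critical point at (x, y) = (2, 6.75) from centroid. f_tx = M·y/J = 8.9 kip/in; f_ty = M·x/J = 2.637 kip/in.
Resultant f_max = √[f_tx² + (f_v + f_ty)²] = √[8.9² + (1.874 + 2.637)²] = 9.978 kip/in.
Capacity per unit length: φr_n = 0.75 × 0.6 × 100 × (0.707 × 0.5) = 15.91 kip/in.
9.978 ≤ 15.91 → adequate.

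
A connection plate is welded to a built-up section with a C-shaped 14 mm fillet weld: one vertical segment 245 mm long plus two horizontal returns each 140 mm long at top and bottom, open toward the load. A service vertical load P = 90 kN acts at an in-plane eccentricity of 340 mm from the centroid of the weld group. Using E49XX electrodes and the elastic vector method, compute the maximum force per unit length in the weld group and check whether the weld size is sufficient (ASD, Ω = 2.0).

f_max ≈ 870 N/mm; adequate

E49XX → F_EXX = 490 MPa.
Total weld length L_w = 525 mm. Treat welds as unit-width lines.
Centroid: x̄ = 2×140×70 / 525 = 37.33 mm from the vertical weld.
Polar moment about centroid: J = I_x + I_y = [245³/12 + 2×140×122.5²] + [245×37.33² + 2(140³/12 + 140×32.67²)] = 6525000 mm³.
Direct shear f_v = P/L_w = 90×10³ / 525 = 171.4 N/mm (vertical).
Torsion M = P·e = 90×10³ × 340 = 30600000 N·mm.
Critical point at (x, y) = (102.7, 122.5) from centroid. f_tx = M·y/J = 574.5 N/mm; f_ty = M·x/J = 481.5 N/mm.
Resultant f_max = √[f_tx² + (f_v + f_ty)²] = √[574.5² + (171.4 + 481.5)²] = 869.7 N/mm.
Capacity per unit length: r_n/Ω = (1/2.0) × 0.6 × 490 × (0.707 × 14) = 1455 N/mm.
869.7 ≤ 1455 → adequate.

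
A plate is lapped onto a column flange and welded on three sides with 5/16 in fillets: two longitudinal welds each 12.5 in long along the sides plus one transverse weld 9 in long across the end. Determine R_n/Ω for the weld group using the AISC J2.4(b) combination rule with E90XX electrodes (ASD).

R_n/Ω ≈ 207 kips

E90XX → F_EXX = 90 ksi.
t_e = 0.707 × 0.3125 = 0.2209 in.
R_nwl = 0.6 × 90 × 0.2209 × 25 = 298.3 kips (longitudinal, 2 welds).
R_nwt = 0.6 × 90 × 0.2209 × 9 = 107.4 kips (transverse, base value).
(i) R_nwl + R_nwt = 405.6 kips; (ii) 0.85 R_nwl + 1.5 R_nwt = 414.6 kips.
R_n = max = 414.6 kips [governs: (ii)]; R_n/Ω = 207.3 kips.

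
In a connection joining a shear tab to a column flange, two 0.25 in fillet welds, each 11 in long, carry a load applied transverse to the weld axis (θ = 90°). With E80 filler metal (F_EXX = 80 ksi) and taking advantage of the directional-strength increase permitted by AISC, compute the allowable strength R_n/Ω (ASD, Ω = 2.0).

R_n/Ω ≈ 140 kips

t_e = 0.707 × 0.25 = 0.1767 in; A_we = 0.1767 × 22 = 3.888 in².
Directional factor: 1.0 + 0.5 sin^1.5(90°) = 1.5.
F_nw = 0.6 × 80 × 1.5 = 72 ksi.
R_n/Ω = (72 × 3.888) / 2.0 = 140 kips.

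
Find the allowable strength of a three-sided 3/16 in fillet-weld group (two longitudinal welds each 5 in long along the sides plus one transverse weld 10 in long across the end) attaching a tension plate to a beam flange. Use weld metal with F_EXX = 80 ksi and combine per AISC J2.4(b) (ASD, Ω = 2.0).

R_n/Ω ≈ 74.8 kips

t_e = 0.707 × 0.1875 = 0.1326 in.
R_nwl = 0.6 × 80 × 0.1326 × 10 = 63.63 kips (longitudinal, 2 welds).
R_nwt = 0.6 × 80 × 0.1326 × 10 = 63.63 kips (transverse, base value).
(i) R_nwl + R_nwt = 127.3 kips; (ii) 0.85 R_nwl + 1.5 R_nwt = 149.5 kips.
R_n = max = 149.5 kips [governs: (ii)]; R_n/Ω = 74.77 kips.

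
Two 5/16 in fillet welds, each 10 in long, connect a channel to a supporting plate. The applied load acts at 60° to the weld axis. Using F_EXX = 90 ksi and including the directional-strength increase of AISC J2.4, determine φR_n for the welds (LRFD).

φR_n ≈ 251 kip

t_e = 0.707 × 0.3125 = 0.2209 in; A_we = 0.2209 × 20 = 4.419 in².
Directional factor: 1.0 + 0.5 sin^1.5(60°) = 1.403.
F_nw = 0.6 × 90 × 1.403 = 75.76 ksi.
φR_n = 0.75 × 75.76 × 4.419 = 251.1 kip.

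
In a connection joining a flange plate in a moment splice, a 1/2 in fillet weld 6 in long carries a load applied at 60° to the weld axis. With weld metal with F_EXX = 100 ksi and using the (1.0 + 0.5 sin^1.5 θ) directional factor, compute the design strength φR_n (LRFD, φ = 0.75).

t_e = 0.707 × 0.5 = 0.3535 in; A_we = 0.3535 × 6 = 2.121 in².
Directional factor: 1.0 + 0.5 sin^1.5(60°) = 1.403.
F_nw = 0.6 × 100 × 1.403 = 84.18 ksi.
φR_n = 0.75 × 84.18 × 2.121 = 133.9 kip.

φR_n ≈ 134 kip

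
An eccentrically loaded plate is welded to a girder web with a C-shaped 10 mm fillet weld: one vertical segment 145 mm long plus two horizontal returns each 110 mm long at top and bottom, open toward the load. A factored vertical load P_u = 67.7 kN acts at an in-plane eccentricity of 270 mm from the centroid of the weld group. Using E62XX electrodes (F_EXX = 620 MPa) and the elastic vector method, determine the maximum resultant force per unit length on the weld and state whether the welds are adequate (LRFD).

f_max ≈ 1160 N/mm; adequate

Total weld length L_w = 365 mm. Treat welds as unit-width lines.
Centroid: x̄ = 2×110×55 / 365 = 33.15 mm from the vertical weld.
Polar moment about centroid: J = I_x + I_y = [145³/12 + 2×110×72.5²] + [145×33.15² + 2(110³/12 + 110×21.85²)] = 1897000 mm³.
Direct shear f_v = P/L_w = 67.7×10³ / 365 = 185.5 N/mm (vertical).
Torsion M = P·e = 67.7×10³ × 270 = 18279000 N·mm.
Critical point at (x, y) = (76.85, 72.5) from centroid. f_tx = M·y/J = 698.7 N/mm; f_ty = M·x/J = 740.6 N/mm.
Resultant f_max = √[f_tx² + (f_v + f_ty)²] = √[698.7² + (185.5 + 740.6)²] = 1160 N/mm.
Capacity per unit length: φr_n = 0.75 × 0.6 × 620 × (0.707 × 10) = 1973 N/mm.
1160 ≤ 1973 → adequate.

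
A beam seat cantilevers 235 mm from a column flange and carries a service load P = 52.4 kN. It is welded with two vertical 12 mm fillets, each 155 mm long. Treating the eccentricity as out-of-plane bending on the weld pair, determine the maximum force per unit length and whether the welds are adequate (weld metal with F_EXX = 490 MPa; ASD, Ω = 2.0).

f_max ≈ 1550 N/mm; NOT adequate

L_w = 2 × 155 = 310 mm; section modulus (unit throat) S = 2 × L²/6 = 8008 mm².
Direct shear f_v = P/L_w = 52.4×10³/310 = 169 N/mm.
Moment M = P × e = 52.4×10³ × 235 = 12314000 N·mm; bending f_b = M/S = 1538 N/mm.
f_max = √(f_v² + f_b²) = √(169² + 1538²) = 1547 N/mm.
r_n/Ω = (1/2.0) × 0.6 × 490 × (0.707 × 12) = 1247 N/mm → NOT adequate.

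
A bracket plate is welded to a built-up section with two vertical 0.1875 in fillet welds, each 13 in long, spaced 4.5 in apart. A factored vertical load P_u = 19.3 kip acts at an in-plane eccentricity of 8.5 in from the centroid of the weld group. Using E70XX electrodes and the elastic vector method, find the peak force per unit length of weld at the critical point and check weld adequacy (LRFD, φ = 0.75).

E70XX → F_EXX = 70 ksi.
Total weld length L_w = 26 in. Treat welds as unit-width lines.
Polar moment about centroid: J = 2[d³/12 + d(b/2)²] = 2[13³/12 + 13×2.25²] = 497.8 in³.
Direct shear f_v = P/L_w = 19.3 / 26 = 0.7423 kip/in (vertical).
Torsion M = P·e = 19.3 × 8.5 = 164.05 kip·in.
Critical point at (x, y) = (2.25, 6.5) from centroid. f_tx = M·y/J = 2.142 kip/in; f_ty = M·x/J = 0.7415 kip/in.
Resultant f_max = √[f_tx² + (f_v + f_ty)²] = √[2.142² + (0.7423 + 0.7415)²] = 2.606 kip/in.
Capacity per unit length: φr_n = 0.75 × 0.6 × 70 × (0.707 × 0.1875) = 4.176 kip/in.
2.606 ≤ 4.176 → adequate.

f_max ≈ 2.61 kip/in; adequate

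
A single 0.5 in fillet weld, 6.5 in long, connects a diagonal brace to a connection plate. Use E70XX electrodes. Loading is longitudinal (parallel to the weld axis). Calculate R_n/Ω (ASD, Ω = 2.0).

E70XX → F_EXX = 70 ksi.
Effective throat t_e = 0.707 × 0.5 = 0.3535 in.
Total length L = 6.5 in; A_we = 0.3535 × 6.5 = 2.298 in².
F_nw = 0.6 F_EXX = 0.6 × 70 = 42 ksi.
R_n = 42 × 2.298 = 96.51 kip; R_n/Ω = 96.51/2.0 = 48.25 kip.

R_n/Ω ≈ 48.3 kip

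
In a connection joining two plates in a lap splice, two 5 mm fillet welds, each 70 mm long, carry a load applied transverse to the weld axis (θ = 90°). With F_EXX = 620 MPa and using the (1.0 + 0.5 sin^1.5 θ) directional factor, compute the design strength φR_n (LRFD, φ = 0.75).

t_e = 0.707 × 5 = 3.535 mm; A_we = 3.535 × 140 = 494.9 mm².
Directional factor: 1.0 + 0.5 sin^1.5(90°) = 1.5.
F_nw = 0.6 × 620 × 1.5 = 558 MPa.
φR_n = 0.75 × 558 × 494.9 × 10⁻³ = 207.1 kN.

φR_n ≈ 207 kN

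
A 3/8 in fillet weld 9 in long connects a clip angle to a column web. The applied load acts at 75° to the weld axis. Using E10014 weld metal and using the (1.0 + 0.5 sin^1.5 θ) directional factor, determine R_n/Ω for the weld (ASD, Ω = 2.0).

R_n/Ω ≈ 106 kip

E100XX → F_EXX = 100 ksi.
t_e = 0.707 × 0.375 = 0.2651 in; A_we = 0.2651 × 9 = 2.386 in².
Directional factor: 1.0 + 0.5 sin^1.5(75°) = 1.475.
F_nw = 0.6 × 100 × 1.475 = 88.48 ksi.
R_n/Ω = (88.48 × 2.386) / 2.0 = 105.6 kip.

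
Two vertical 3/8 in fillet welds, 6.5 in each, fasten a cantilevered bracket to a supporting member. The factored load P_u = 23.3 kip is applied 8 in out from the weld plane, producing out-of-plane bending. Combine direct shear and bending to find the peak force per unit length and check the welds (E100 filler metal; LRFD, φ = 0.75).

f_max ≈ 13.4 kip/in; NOT adequate

E100XX → F_EXX = 100 ksi.
L_w = 2 × 6.5 = 13 in; section modulus (unit throat) S = 2 × L²/6 = 14.08 in².
Direct shear f_v = P/L_w = 23.3/13 = 1.792 kip/in.
Moment M = P × e = 23.3 × 8 = 186.4 kip·in; bending f_b = M/S = 13.24 kip/in.
f_max = √(f_v² + f_b²) = √(1.792² + 13.24²) = 13.36 kip/in.
φr_n = 0.75 × 0.6 × 100 × (0.707 × 0.375) = 11.93 kip/in → NOT adequate.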